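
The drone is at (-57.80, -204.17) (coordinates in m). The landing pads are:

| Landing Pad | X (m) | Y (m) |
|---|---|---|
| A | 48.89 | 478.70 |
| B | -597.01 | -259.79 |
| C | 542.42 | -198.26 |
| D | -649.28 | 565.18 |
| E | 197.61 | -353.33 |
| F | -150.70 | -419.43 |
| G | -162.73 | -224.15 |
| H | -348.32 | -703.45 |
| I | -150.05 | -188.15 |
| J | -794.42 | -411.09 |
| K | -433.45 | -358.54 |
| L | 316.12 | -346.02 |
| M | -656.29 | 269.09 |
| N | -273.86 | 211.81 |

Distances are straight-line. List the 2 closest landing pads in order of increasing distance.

Distances from (-57.80, -204.17):
A: 691.15 m
B: 542.07 m
C: 600.25 m
D: 970.44 m
E: 295.78 m
F: 234.45 m
G: 106.82 m
H: 577.65 m
I: 93.63 m
J: 765.13 m
K: 406.13 m
L: 399.92 m
M: 763.00 m
N: 468.74 m
Sorted: I (93.63 m) < G (106.82 m) < F (234.45 m) < E (295.78 m) < …

I, G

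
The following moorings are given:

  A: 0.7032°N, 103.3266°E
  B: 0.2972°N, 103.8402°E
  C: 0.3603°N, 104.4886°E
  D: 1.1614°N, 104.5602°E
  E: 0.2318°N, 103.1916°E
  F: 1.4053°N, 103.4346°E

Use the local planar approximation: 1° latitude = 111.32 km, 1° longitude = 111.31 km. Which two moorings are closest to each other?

A and E

Pairwise distances:
A–B: √((-0.4060·111.32)² + (0.5136·111.31)²) = √(2042.671185 + 3268.273523) = 72.8762 km
A–C: √((-0.3429·111.32)² + (1.1620·111.31)²) = √(1457.073184 + 16729.409875) = 134.8573 km
A–D: √((0.4582·111.32)² + (1.2336·111.31)²) = √(2601.696095 + 18854.589738) = 146.4796 km
A–E: √((-0.4714·111.32)² + (-0.1350·111.31)²) = √(2753.756604 + 225.806221) = 54.5854 km
A–F: √((0.7021·111.32)² + (0.1080·111.31)²) = √(6108.637324 + 144.515981) = 79.0769 km
B–C: √((0.0631·111.32)² + (0.6484·111.31)²) = √(49.340678 + 5209.000245) = 72.5144 km
B–D: √((0.8642·111.32)² + (0.7200·111.31)²) = √(9254.967953 + 6422.932506) = 125.2114 km
B–E: √((-0.0654·111.32)² + (-0.6486·111.31)²) = √(53.003176 + 5212.214189) = 72.5618 km
B–F: √((1.1081·111.32)² + (-0.4056·111.31)²) = √(15216.133330 + 2038.281948) = 131.3561 km
C–D: √((0.8011·111.32)² + (0.0716·111.31)²) = √(7952.796301 + 63.517648) = 89.5339 km
C–E: √((-0.1285·111.32)² + (-1.2970·111.31)²) = √(204.622153 + 20842.428373) = 145.0760 km
C–F: √((1.0450·111.32)² + (-1.0540·111.31)²) = √(13532.529304 + 13764.156034) = 165.2171 km
D–E: √((-0.9296·111.32)² + (-1.3686·111.31)²) = √(10708.746191 + 23207.130094) = 184.1626 km
D–F: √((0.2439·111.32)² + (-1.1256·111.31)²) = √(737.173977 + 15697.718411) = 128.1986 km
E–F: √((1.1735·111.32)² + (0.2430·111.31)²) = √(17065.247181 + 731.612156) = 133.4049 km
Closest pair: A–E at 54.5854 km.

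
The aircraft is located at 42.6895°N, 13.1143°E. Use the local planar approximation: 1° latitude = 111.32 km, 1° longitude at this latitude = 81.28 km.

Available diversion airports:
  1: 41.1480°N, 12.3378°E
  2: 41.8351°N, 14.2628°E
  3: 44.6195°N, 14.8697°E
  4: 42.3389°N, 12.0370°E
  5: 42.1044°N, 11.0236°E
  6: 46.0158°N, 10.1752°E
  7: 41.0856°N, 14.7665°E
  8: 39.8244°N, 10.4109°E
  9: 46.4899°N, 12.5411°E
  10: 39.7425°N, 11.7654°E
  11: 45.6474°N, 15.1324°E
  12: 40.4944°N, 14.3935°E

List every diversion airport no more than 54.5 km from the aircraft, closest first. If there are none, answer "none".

Distances from 42.6895°N, 13.1143°E:
1: √((-1.5415·111.32)² + (-0.7765·81.28)²) = √(29446.484496 + 3983.366898) = 182.8383 km
2: √((-0.8544·111.32)² + (1.1485·81.28)²) = √(9046.256021 + 8714.237436) = 133.2685 km
3: √((1.9300·111.32)² + (1.7554·81.28)²) = √(46159.491226 + 20357.271930) = 257.9084 km
4: √((-0.3506·111.32)² + (-1.0773·81.28)²) = √(1523.246605 + 7667.269162) = 95.8672 km
5: √((-0.5851·111.32)² + (-2.0907·81.28)²) = √(4242.350937 + 28876.917251) = 181.9870 km
6: √((3.3263·111.32)² + (-2.9391·81.28)²) = √(137110.030335 + 57068.455033) = 440.6569 km
7: √((-1.6039·111.32)² + (1.6522·81.28)²) = √(31878.726966 + 18034.023262) = 223.4116 km
8: √((-2.8651·111.32)² + (-2.7034·81.28)²) = √(101724.593873 + 48282.306515) = 387.3072 km
9: √((3.8004·111.32)² + (-0.5732·81.28)²) = √(178980.210352 + 2170.599773) = 425.6182 km
10: √((-2.9470·111.32)² + (-1.3489·81.28)²) = √(107623.389845 + 12020.620856) = 345.8960 km
11: √((2.9579·111.32)² + (2.0181·81.28)²) = √(108420.990387 + 26906.224075) = 367.8685 km
12: √((-2.1951·111.32)² + (1.2792·81.28)²) = √(59711.092161 + 10810.462917) = 265.5589 km
Threshold 54.5 km: none within range.

none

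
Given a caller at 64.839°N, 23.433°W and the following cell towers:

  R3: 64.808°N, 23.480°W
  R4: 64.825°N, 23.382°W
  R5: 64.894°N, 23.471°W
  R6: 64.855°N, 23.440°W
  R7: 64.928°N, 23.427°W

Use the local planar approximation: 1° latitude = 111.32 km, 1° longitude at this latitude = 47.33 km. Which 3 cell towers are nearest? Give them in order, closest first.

Distances from 64.839°N, 23.433°W:
R3: 4.106 km
R4: 2.873 km
R5: 6.381 km
R6: 1.812 km
R7: 9.912 km
Sorted: R6 (1.812 km) < R4 (2.873 km) < R3 (4.106 km) < R5 (6.381 km) < R7 (9.912 km)

R6, R4, R3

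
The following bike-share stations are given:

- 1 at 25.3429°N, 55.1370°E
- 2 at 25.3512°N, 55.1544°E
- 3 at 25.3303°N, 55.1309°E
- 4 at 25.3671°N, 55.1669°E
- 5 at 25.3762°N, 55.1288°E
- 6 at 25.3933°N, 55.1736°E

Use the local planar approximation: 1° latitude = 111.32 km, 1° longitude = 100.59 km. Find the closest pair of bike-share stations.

1 and 3

Pairwise distances:
1–2: 1.9792 km
1–3: 1.5310 km
1–4: 4.0377 km
1–5: 3.7976 km
1–6: 6.7106 km
2–3: 3.3168 km
2–4: 2.1711 km
2–5: 3.7916 km
2–6: 5.0689 km
3–4: 5.4677 km
3–5: 5.1140 km
3–6: 8.2239 km
4–5: 3.9641 km
4–6: 2.9934 km
5–6: 4.8920 km
Closest pair: 1–3 at 1.5310 km.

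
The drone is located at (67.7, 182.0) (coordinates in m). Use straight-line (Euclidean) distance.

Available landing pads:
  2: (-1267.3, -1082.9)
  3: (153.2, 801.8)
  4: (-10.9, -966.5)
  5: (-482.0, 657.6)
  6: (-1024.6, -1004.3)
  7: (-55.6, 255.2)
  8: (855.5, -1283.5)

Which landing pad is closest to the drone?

7

Distances from (67.7, 182.0):
2: √((-1335.0)² + (-1264.9)²) = √(1782225.000 + 1599972.010) = 1839.1 m
3: √((85.5)² + (619.8)²) = √(7310.250 + 384152.040) = 625.7 m
4: √((-78.6)² + (-1148.5)²) = √(6177.960 + 1319052.250) = 1151.2 m
5: √((-549.7)² + (475.6)²) = √(302170.090 + 226195.360) = 726.9 m
6: √((-1092.3)² + (-1186.3)²) = √(1193119.290 + 1407307.690) = 1612.6 m
7: √((-123.3)² + (73.2)²) = √(15202.890 + 5358.240) = 143.4 m
8: √((787.8)² + (-1465.5)²) = √(620628.840 + 2147690.250) = 1663.8 m
Minimum: 7 at 143.4 m.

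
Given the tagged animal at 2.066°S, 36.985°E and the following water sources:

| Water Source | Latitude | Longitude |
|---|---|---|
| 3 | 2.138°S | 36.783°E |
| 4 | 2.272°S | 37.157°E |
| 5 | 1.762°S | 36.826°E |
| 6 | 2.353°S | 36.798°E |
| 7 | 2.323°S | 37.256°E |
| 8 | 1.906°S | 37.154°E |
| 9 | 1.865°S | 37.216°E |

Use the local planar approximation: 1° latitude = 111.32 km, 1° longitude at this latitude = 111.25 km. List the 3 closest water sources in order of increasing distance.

3, 8, 4

Distances from 2.066°S, 36.985°E:
3: 23.859 km
4: 29.867 km
5: 38.185 km
6: 38.125 km
7: 41.562 km
8: 25.898 km
9: 34.075 km
Sorted: 3 (23.859 km) < 8 (25.898 km) < 4 (29.867 km) < 9 (34.075 km) < 6 (38.125 km) < …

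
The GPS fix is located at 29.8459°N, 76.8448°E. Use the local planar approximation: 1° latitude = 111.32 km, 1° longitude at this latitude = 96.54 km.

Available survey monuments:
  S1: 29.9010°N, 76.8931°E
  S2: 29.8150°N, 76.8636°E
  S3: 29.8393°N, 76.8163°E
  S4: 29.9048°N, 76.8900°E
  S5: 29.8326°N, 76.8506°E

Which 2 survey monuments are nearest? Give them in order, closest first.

S5, S3

Distances from 29.8459°N, 76.8448°E:
S1: 7.7049 km
S2: 3.8892 km
S3: 2.8478 km
S4: 7.8760 km
S5: 1.5829 km
Sorted: S5 (1.5829 km) < S3 (2.8478 km) < S2 (3.8892 km) < S1 (7.7049 km) < …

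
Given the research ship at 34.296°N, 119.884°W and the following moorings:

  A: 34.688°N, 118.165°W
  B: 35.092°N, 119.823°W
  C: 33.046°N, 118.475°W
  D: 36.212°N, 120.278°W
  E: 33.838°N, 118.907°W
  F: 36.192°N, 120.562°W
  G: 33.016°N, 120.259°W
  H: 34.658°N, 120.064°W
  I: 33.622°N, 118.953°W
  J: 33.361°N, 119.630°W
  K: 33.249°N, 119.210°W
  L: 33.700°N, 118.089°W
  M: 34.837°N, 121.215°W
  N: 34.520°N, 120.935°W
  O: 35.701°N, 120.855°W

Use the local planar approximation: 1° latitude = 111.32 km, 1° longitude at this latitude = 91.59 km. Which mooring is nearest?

H

Distances from 34.296°N, 119.884°W:
A: √((0.392·111.32)² + (1.719·91.59)²) = √(1904.22617 + 24788.36438) = 163.379 km
B: √((0.796·111.32)² + (0.061·91.59)²) = √(7851.85970 + 31.21446) = 88.787 km
C: √((-1.250·111.32)² + (1.409·91.59)²) = √(19362.72250 + 16653.98251) = 189.781 km
D: √((1.916·111.32)² + (-0.394·91.59)²) = √(45492.24871 + 1302.23260) = 216.320 km
E: √((-0.458·111.32)² + (0.977·91.59)²) = √(2599.42536 + 8007.28424) = 102.989 km
F: √((1.896·111.32)² + (-0.678·91.59)²) = √(44547.47177 + 3856.16409) = 220.008 km
G: √((-1.280·111.32)² + (-0.375·91.59)²) = √(20303.28611 + 1179.66489) = 146.571 km
H: √((0.362·111.32)² + (-0.180·91.59)²) = √(1623.91591 + 271.79479) = 43.540 km
I: √((-0.674·111.32)² + (0.931·91.59)²) = √(5629.45288 + 7271.02236) = 113.580 km
J: √((-0.935·111.32)² + (0.254·91.59)²) = √(10833.52069 + 541.20718) = 106.652 km
K: √((-1.047·111.32)² + (0.674·91.59)²) = √(13584.37803 + 3810.79785) = 131.891 km
L: √((-0.596·111.32)² + (1.795·91.59)²) = √(4401.88725 + 27028.69166) = 177.287 km
M: √((0.541·111.32)² + (-1.331·91.59)²) = √(3626.94463 + 14861.14354) = 135.971 km
N: √((0.224·111.32)² + (-1.051·91.59)²) = √(621.78814 + 9266.19745) = 99.438 km
O: √((1.405·111.32)² + (-0.971·91.59)²) = √(24462.39890 + 7909.23679) = 179.921 km
Minimum: H at 43.540 km.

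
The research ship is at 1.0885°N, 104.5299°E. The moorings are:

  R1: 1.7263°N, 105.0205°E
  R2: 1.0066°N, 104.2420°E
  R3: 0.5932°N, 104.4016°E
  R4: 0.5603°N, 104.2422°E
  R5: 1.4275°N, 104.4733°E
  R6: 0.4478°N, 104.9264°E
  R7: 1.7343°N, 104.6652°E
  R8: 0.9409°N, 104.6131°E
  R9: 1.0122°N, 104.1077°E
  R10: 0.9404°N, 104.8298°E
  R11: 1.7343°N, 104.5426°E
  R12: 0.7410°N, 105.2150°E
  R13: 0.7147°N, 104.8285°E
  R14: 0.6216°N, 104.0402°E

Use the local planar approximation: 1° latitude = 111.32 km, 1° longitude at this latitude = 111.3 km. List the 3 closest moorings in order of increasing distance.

Distances from 1.0885°N, 104.5299°E:
R1: √((0.6378·111.32)² + (0.4906·111.3)²) = √(5040.985232 + 2981.572790) = 89.5687 km
R2: √((-0.0819·111.32)² + (-0.2879·111.3)²) = √(83.121658 + 1026.771152) = 33.3151 km
R3: √((-0.4953·111.32)² + (-0.1283·111.3)²) = √(3040.066273 + 203.912402) = 56.9559 km
R4: √((-0.5282·111.32)² + (-0.2877·111.3)²) = √(3457.348743 + 1025.345081) = 66.9529 km
R5: √((0.3390·111.32)² + (-0.0566·111.3)²) = √(1424.117397 + 39.684708) = 38.2597 km
R6: √((-0.6407·111.32)² + (0.3965·111.3)²) = √(5086.930959 + 1947.496617) = 83.8715 km
R7: √((0.6458·111.32)² + (0.1353·111.3)²) = √(5168.237664 + 226.770168) = 73.4507 km
R8: √((-0.1476·111.32)² + (0.0832·111.3)²) = √(269.972240 + 85.750563) = 18.8606 km
R9: √((-0.0763·111.32)² + (-0.4222·111.3)²) = √(72.143211 + 2208.140924) = 47.7523 km
R10: √((-0.1481·111.32)² + (0.2999·111.3)²) = √(271.804418 + 1114.148962) = 37.2284 km
R11: √((0.6458·111.32)² + (0.0127·111.3)²) = √(5168.237664 + 1.998011) = 71.9044 km
R12: √((-0.3475·111.32)² + (0.6851·111.3)²) = √(1496.428646 + 5814.311078) = 85.5029 km
R13: √((-0.3738·111.32)² + (0.2986·111.3)²) = √(1731.509942 + 1104.510720) = 53.2543 km
R14: √((-0.4669·111.32)² + (-0.4897·111.3)²) = √(2701.432642 + 2970.643503) = 75.3132 km
Sorted: R8 (18.8606 km) < R2 (33.3151 km) < R10 (37.2284 km) < R5 (38.2597 km) < R9 (47.7523 km) < …

R8, R2, R10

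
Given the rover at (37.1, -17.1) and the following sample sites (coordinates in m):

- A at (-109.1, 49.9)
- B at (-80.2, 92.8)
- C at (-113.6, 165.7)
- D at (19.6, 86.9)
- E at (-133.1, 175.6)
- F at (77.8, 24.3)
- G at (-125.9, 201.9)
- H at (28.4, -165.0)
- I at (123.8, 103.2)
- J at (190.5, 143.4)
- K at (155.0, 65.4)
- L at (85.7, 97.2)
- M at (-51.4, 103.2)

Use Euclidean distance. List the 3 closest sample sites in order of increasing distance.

F, D, L

Distances from (37.1, -17.1):
A: √((-146.2)² + (67.0)²) = √(21374.440 + 4489.000) = 160.8 m
B: √((-117.3)² + (109.9)²) = √(13759.290 + 12078.010) = 160.7 m
C: √((-150.7)² + (182.8)²) = √(22710.490 + 33415.840) = 236.9 m
D: √((-17.5)² + (104.0)²) = √(306.250 + 10816.000) = 105.5 m
E: √((-170.2)² + (192.7)²) = √(28968.040 + 37133.290) = 257.1 m
F: √((40.7)² + (41.4)²) = √(1656.490 + 1713.960) = 58.1 m
G: √((-163.0)² + (219.0)²) = √(26569.000 + 47961.000) = 273.0 m
H: √((-8.7)² + (-147.9)²) = √(75.690 + 21874.410) = 148.2 m
I: √((86.7)² + (120.3)²) = √(7516.890 + 14472.090) = 148.3 m
J: √((153.4)² + (160.5)²) = √(23531.560 + 25760.250) = 222.0 m
K: √((117.9)² + (82.5)²) = √(13900.410 + 6806.250) = 143.9 m
L: √((48.6)² + (114.3)²) = √(2361.960 + 13064.490) = 124.2 m
M: √((-88.5)² + (120.3)²) = √(7832.250 + 14472.090) = 149.3 m
Sorted: F (58.1 m) < D (105.5 m) < L (124.2 m) < K (143.9 m) < H (148.2 m) < …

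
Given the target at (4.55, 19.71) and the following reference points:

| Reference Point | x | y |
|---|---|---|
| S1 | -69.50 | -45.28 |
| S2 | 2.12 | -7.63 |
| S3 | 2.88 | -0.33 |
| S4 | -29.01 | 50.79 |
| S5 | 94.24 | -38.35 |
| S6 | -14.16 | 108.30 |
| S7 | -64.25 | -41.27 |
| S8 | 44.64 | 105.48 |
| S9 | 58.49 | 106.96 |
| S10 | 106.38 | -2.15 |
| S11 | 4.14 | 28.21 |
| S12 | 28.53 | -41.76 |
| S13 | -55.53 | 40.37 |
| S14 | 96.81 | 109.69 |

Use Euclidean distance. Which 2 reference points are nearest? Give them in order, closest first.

Distances from (4.55, 19.71):
S1: √((-74.05)² + (-64.99)²) = √(5483.4025 + 4223.7001) = 98.52
S2: √((-2.43)² + (-27.34)²) = √(5.9049 + 747.4756) = 27.45
S3: √((-1.67)² + (-20.04)²) = √(2.7889 + 401.6016) = 20.11
S4: √((-33.56)² + (31.08)²) = √(1126.2736 + 965.9664) = 45.74
S5: √((89.69)² + (-58.06)²) = √(8044.2961 + 3370.9636) = 106.84
S6: √((-18.71)² + (88.59)²) = √(350.0641 + 7848.1881) = 90.54
S7: √((-68.80)² + (-60.98)²) = √(4733.4400 + 3718.5604) = 91.93
S8: √((40.09)² + (85.77)²) = √(1607.2081 + 7356.4929) = 94.68
S9: √((53.94)² + (87.25)²) = √(2909.5236 + 7612.5625) = 102.58
S10: √((101.83)² + (-21.86)²) = √(10369.3489 + 477.8596) = 104.15
S11: √((-0.41)² + (8.50)²) = √(0.1681 + 72.2500) = 8.51
S12: √((23.98)² + (-61.47)²) = √(575.0404 + 3778.5609) = 65.98
S13: √((-60.08)² + (20.66)²) = √(3609.6064 + 426.8356) = 63.53
S14: √((92.26)² + (89.98)²) = √(8511.9076 + 8096.4004) = 128.87
Sorted: S11 (8.51) < S3 (20.11) < S2 (27.45) < S4 (45.74) < …

S11, S3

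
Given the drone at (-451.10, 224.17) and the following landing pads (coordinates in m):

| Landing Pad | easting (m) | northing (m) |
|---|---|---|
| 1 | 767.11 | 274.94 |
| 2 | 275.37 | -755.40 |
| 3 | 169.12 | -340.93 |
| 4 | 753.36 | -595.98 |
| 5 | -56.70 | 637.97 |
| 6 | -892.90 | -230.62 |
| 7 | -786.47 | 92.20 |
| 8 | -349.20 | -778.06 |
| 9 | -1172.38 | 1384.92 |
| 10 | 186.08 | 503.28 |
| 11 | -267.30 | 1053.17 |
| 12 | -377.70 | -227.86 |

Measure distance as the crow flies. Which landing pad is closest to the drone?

Distances from (-451.10, 224.17):
1: 1219.27 m
2: 1219.56 m
3: 839.05 m
4: 1457.18 m
5: 571.65 m
6: 634.05 m
7: 360.40 m
8: 1007.40 m
9: 1366.60 m
10: 695.63 m
11: 849.13 m
12: 457.95 m
Minimum: 7 at 360.40 m.

7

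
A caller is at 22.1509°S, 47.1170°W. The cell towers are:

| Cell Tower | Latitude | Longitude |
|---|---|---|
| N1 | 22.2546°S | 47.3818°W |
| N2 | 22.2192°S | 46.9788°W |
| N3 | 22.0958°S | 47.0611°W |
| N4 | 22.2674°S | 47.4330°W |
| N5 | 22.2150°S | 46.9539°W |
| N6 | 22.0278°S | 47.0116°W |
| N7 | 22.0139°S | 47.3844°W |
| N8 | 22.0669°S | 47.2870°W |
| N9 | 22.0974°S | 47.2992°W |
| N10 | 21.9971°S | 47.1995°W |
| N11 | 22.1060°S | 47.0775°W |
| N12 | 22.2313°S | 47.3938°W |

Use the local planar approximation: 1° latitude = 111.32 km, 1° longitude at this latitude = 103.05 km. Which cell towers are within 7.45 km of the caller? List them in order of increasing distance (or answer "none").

N11

Distances from 22.1509°S, 47.1170°W:
N1: √((-0.1037·111.32)² + (-0.2648·103.05)²) = √(133.261258 + 744.615297) = 29.6290 km
N2: √((-0.0683·111.32)² + (0.1382·103.05)²) = √(57.807981 + 202.820607) = 16.1440 km
N3: √((0.0551·111.32)² + (0.0559·103.05)²) = √(37.622668 + 33.183303) = 8.4146 km
N4: √((-0.1165·111.32)² + (-0.3160·103.05)²) = √(168.189255 + 1060.401070) = 35.0513 km
N5: √((-0.0641·111.32)² + (0.1631·103.05)²) = √(50.916959 + 282.490544) = 18.2594 km
N6: √((0.1231·111.32)² + (0.1054·103.05)²) = √(187.785693 + 117.971531) = 17.4859 km
N7: √((0.1370·111.32)² + (-0.2674·103.05)²) = √(232.588121 + 759.309438) = 31.4944 km
N8: √((0.0840·111.32)² + (-0.1700·103.05)²) = √(87.438957 + 306.897842) = 19.8579 km
N9: √((0.0535·111.32)² + (-0.1822·103.05)²) = √(35.469410 + 352.527286) = 19.6976 km
N10: √((0.1538·111.32)² + (-0.0825·103.05)²) = √(293.129189 + 72.277628) = 19.1156 km
N11: √((0.0449·111.32)² + (0.0395·103.05)²) = √(24.982683 + 16.568767) = 6.4460 km
N12: √((-0.0804·111.32)² + (-0.2768·103.05)²) = √(80.104791 + 813.632268) = 29.8954 km
Threshold 7.45 km: N11 (6.4460 km) is within range.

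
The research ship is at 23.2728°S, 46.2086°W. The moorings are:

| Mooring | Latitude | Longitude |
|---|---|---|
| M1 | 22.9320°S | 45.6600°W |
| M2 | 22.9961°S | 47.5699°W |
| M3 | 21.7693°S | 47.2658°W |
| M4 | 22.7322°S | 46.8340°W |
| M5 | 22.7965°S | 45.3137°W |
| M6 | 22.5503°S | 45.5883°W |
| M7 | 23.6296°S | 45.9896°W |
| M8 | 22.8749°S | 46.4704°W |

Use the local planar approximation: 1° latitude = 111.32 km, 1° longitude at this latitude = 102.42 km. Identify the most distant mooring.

Distances from 23.2728°S, 46.2086°W:
M1: 67.7962 km
M2: 142.7863 km
M3: 199.3409 km
M4: 87.8887 km
M5: 105.8870 km
M6: 102.4938 km
M7: 45.6147 km
M8: 51.7778 km
Maximum: M3 at 199.3409 km.

M3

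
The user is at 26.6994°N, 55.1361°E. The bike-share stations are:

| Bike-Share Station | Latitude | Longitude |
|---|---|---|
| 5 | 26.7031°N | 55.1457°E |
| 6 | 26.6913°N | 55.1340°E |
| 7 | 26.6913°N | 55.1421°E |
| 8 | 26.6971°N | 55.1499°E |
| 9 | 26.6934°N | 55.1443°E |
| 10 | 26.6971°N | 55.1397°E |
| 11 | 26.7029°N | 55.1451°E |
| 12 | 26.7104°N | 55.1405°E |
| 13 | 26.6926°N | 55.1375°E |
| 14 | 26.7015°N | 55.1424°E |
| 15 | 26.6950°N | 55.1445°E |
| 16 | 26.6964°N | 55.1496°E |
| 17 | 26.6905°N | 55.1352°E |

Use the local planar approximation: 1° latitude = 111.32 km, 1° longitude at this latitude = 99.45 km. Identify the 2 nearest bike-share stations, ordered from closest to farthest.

Distances from 26.6994°N, 55.1361°E:
5: 1.0398 km
6: 0.9256 km
7: 1.0812 km
8: 1.3961 km
9: 1.0541 km
10: 0.4402 km
11: 0.9762 km
12: 1.3004 km
13: 0.7697 km
14: 0.6687 km
15: 0.9684 km
16: 1.3835 km
17: 0.9948 km
Sorted: 10 (0.4402 km) < 14 (0.6687 km) < 13 (0.7697 km) < 6 (0.9256 km) < …

10, 14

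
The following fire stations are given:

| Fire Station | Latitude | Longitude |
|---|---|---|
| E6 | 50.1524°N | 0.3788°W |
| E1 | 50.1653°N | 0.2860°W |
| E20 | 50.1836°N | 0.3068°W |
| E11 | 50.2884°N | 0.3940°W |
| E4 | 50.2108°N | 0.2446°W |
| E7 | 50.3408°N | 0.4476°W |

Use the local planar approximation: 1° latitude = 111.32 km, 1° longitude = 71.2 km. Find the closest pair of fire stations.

Pairwise distances:
E6–E1: √((0.0129·111.32)² + (0.0928·71.2)²) = √(2.062176 + 43.657206) = 6.7616 km
E6–E20: √((0.0312·111.32)² + (0.0720·71.2)²) = √(12.063007 + 26.279977) = 6.1922 km
E6–E11: √((0.1360·111.32)² + (-0.0152·71.2)²) = √(229.205066 + 1.171243) = 15.1782 km
E6–E4: √((0.0584·111.32)² + (0.1342·71.2)²) = √(42.264145 + 91.298789) = 11.5569 km
E6–E7: √((0.1884·111.32)² + (-0.0688·71.2)²) = √(439.853642 + 23.995890) = 21.5372 km
E1–E20: √((0.0183·111.32)² + (-0.0208·71.2)²) = √(4.150005 + 2.193243) = 2.5186 km
E1–E11: √((0.1231·111.32)² + (-0.1080·71.2)²) = √(187.785693 + 59.129948) = 15.7135 km
E1–E4: √((0.0455·111.32)² + (0.0414·71.2)²) = √(25.654833 + 8.688817) = 5.8603 km
E1–E7: √((0.1755·111.32)² + (-0.1616·71.2)²) = √(381.681084 + 132.386195) = 22.6731 km
E20–E11: √((0.1048·111.32)² + (-0.0872·71.2)²) = √(136.103396 + 38.547211) = 13.2155 km
E20–E4: √((0.0272·111.32)² + (0.0622·71.2)²) = √(9.168203 + 19.612852) = 5.3648 km
E20–E7: √((0.1572·111.32)² + (-0.1408·71.2)²) = √(306.232640 + 100.499823) = 20.1676 km
E11–E4: √((-0.0776·111.32)² + (0.1494·71.2)²) = √(74.622507 + 113.151726) = 13.7031 km
E11–E7: √((0.0524·111.32)² + (-0.0536·71.2)²) = √(34.025849 + 14.564298) = 6.9707 km
E4–E7: √((0.1300·111.32)² + (-0.2030·71.2)²) = √(209.427207 + 208.906553) = 20.4532 km
Closest pair: E1–E20 at 2.5186 km.

E1 and E20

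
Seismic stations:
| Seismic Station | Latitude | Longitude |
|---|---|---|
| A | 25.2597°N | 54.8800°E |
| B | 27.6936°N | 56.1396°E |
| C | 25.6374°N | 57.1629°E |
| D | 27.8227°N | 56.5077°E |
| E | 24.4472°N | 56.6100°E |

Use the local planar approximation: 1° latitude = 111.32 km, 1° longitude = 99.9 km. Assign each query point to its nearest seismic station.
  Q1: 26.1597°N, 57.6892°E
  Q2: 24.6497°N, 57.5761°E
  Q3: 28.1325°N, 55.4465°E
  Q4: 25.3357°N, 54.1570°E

Q1 at 26.1597°N, 57.6892°E:
  A: √((-0.9000·111.32)² + (-2.8092·99.9)²) = √(10037.635344 + 78758.293223) = 297.9865 km
  B: √((1.5339·111.32)² + (-1.5496·99.9)²) = √(29156.842456 + 23964.600409) = 230.4809 km
  C: √((-0.5223·111.32)² + (-0.5263·99.9)²) = √(3380.542864 + 2764.379836) = 78.3896 km
  D: √((1.6630·111.32)² + (-1.1815·99.9)²) = √(34271.324865 + 13931.517614) = 219.5515 km
  E: √((-1.7125·111.32)² + (-1.0792·99.9)²) = √(36341.893860 + 11623.444594) = 219.0099 km
  → nearest: C (78.3896 km)
Q2 at 24.6497°N, 57.5761°E:
  A: √((0.6100·111.32)² + (-2.6961·99.9)²) = √(4611.116187 + 72544.245685) = 277.7685 km
  B: √((3.0439·111.32)² + (-1.4365·99.9)²) = √(114817.254169 + 20594.072490) = 367.9828 km
  C: √((0.9877·111.32)² + (-0.4132·99.9)²) = √(12089.170504 + 1703.929423) = 117.4440 km
  D: √((3.1730·111.32)² + (-1.0684·99.9)²) = √(124763.209841 + 11391.967444) = 368.9921 km
  E: √((-0.2025·111.32)² + (-0.9661·99.9)²) = √(508.155289 + 9314.834449) = 99.1110 km
  → nearest: E (99.1110 km)
Q3 at 28.1325°N, 55.4465°E:
  A: √((-2.8728·111.32)² + (-0.5665·99.9)²) = √(102272.101402 + 3202.807264) = 324.7690 km
  B: √((-0.4389·111.32)² + (0.6931·99.9)²) = √(2387.138169 + 4794.273152) = 84.7432 km
  C: √((-2.4951·111.32)² + (1.7164·99.9)²) = √(77147.580047 + 29401.398481) = 326.4184 km
  D: √((-0.3098·111.32)² + (1.0612·99.9)²) = √(1189.348755 + 11238.942753) = 111.4822 km
  E: √((-3.6853·111.32)² + (1.1635·99.9)²) = √(168303.090024 + 13510.261392) = 426.3958 km
  → nearest: B (84.7432 km)
Q4 at 25.3357°N, 54.1570°E:
  A: √((-0.0760·111.32)² + (0.7230·99.9)²) = √(71.577015 + 5216.840647) = 72.7215 km
  B: √((2.3579·111.32)² + (1.9826·99.9)²) = √(68896.500045 + 39228.452852) = 328.8236 km
  C: √((0.3017·111.32)² + (3.0059·99.9)²) = √(1127.968615 + 90173.729758) = 302.1617 km
  D: √((2.4870·111.32)² + (2.3507·99.9)²) = √(76647.495016 + 55147.444348) = 363.0357 km
  E: √((-0.8885·111.32)² + (2.4530·99.9)²) = √(9782.756857 + 60051.805992) = 264.2623 km
  → nearest: A (72.7215 km)

Q1→C; Q2→E; Q3→B; Q4→A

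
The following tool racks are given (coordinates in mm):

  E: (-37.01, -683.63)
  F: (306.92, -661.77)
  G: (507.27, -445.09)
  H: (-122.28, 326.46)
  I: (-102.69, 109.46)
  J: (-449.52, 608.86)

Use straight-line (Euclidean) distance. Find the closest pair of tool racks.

H and I

Pairwise distances:
H–I: 217.88 mm
F–G: 295.11 mm
E–F: 344.62 mm
H–J: 432.25 mm
E–G: 594.26 mm
I–J: 608.02 mm
E–I: 795.81 mm
G–I: 824.36 mm
F–I: 873.26 mm
G–H: 995.80 mm
E–H: 1013.68 mm
F–H: 1077.41 mm
E–J: 1356.72 mm
G–J: 1423.47 mm
F–J: 1478.75 mm
Closest pair: H–I at 217.88 mm.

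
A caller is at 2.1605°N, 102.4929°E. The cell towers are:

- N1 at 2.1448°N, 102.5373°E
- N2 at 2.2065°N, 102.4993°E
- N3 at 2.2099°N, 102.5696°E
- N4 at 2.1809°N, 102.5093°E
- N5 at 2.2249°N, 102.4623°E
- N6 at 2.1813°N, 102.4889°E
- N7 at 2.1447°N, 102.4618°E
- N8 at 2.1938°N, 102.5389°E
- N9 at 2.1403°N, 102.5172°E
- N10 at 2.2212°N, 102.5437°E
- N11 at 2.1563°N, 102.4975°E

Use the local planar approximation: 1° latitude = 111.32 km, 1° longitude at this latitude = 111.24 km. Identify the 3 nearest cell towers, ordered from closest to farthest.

N11, N6, N4

Distances from 2.1605°N, 102.4929°E:
N1: √((-0.0157·111.32)² + (0.0444·111.24)²) = √(3.054539 + 24.394274) = 5.2392 km
N2: √((0.0460·111.32)² + (0.0064·111.24)²) = √(26.221773 + 0.506853) = 5.1700 km
N3: √((0.0494·111.32)² + (0.0767·111.24)²) = √(30.241289 + 72.796867) = 10.1508 km
N4: √((0.0204·111.32)² + (0.0164·111.24)²) = √(5.157114 + 3.328202) = 2.9130 km
N5: √((0.0644·111.32)² + (-0.0306·111.24)²) = √(51.394676 + 11.586835) = 7.9361 km
N6: √((0.0208·111.32)² + (-0.0040·111.24)²) = √(5.361336 + 0.197989) = 2.3578 km
N7: √((-0.0158·111.32)² + (-0.0311·111.24)²) = √(3.093574 + 11.968583) = 3.8810 km
N8: √((0.0333·111.32)² + (0.0460·111.24)²) = √(13.741523 + 26.184098) = 6.3187 km
N9: √((-0.0202·111.32)² + (0.0243·111.24)²) = √(5.056490 + 7.306923) = 3.5162 km
N10: √((0.0607·111.32)² + (0.0508·111.24)²) = √(45.658725 + 31.933711) = 8.8087 km
N11: √((-0.0042·111.32)² + (0.0046·111.24)²) = √(0.218597 + 0.261841) = 0.6931 km
Sorted: N11 (0.6931 km) < N6 (2.3578 km) < N4 (2.9130 km) < N9 (3.5162 km) < N7 (3.8810 km) < …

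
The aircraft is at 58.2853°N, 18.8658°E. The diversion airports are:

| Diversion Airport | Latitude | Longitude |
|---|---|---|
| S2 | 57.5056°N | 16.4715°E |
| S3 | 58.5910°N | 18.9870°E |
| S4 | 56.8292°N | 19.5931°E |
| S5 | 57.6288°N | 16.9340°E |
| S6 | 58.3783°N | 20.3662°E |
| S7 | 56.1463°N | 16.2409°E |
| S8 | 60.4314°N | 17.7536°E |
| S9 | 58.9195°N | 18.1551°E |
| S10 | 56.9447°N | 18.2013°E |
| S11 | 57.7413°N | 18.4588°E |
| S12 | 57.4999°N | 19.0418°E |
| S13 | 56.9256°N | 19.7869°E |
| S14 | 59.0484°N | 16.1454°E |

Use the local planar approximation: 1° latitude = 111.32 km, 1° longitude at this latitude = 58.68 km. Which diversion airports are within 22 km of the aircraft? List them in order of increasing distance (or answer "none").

none

Distances from 58.2853°N, 18.8658°E:
S2: √((-0.7797·111.32)² + (-2.3943·58.68)²) = √(7533.581029 + 19739.554250) = 165.1458 km
S3: √((0.3057·111.32)² + (0.1212·58.68)²) = √(1158.076564 + 50.580772) = 34.7657 km
S4: √((-1.4561·111.32)² + (0.7273·58.68)²) = √(26274.157507 + 1821.408611) = 167.6173 km
S5: √((-0.6565·111.32)² + (-1.9318·58.68)²) = √(5340.917335 + 12850.041605) = 134.8739 km
S6: √((0.0930·111.32)² + (1.5004·58.68)²) = √(107.179640 + 7751.652962) = 88.6501 km
S7: √((-2.1390·111.32)² + (-2.6249·58.68)²) = √(56698.029358 + 23724.973505) = 283.5895 km
S8: √((2.1461·111.32)² + (-1.1122·58.68)²) = √(57075.050500 + 4259.376121) = 247.6579 km
S9: √((0.6342·111.32)² + (-0.7107·58.68)²) = √(4984.239134 + 1739.213273) = 81.9967 km
S10: √((-1.3406·111.32)² + (-0.6645·58.68)²) = √(22271.261920 + 1520.443131) = 154.2456 km
S11: √((-0.5440·111.32)² + (-0.4070·58.68)²) = √(3667.281053 + 570.386225) = 65.0974 km
S12: √((-0.7854·111.32)² + (0.1760·58.68)²) = √(7644.132199 + 106.660974) = 88.0386 km
S13: √((-1.3597·111.32)² + (0.9211·58.68)²) = √(22910.395710 + 2921.418499) = 160.7228 km
S14: √((0.7631·111.32)² + (-2.7204·58.68)²) = √(7216.212314 + 25482.717676) = 180.8285 km
Threshold 22 km: none within range.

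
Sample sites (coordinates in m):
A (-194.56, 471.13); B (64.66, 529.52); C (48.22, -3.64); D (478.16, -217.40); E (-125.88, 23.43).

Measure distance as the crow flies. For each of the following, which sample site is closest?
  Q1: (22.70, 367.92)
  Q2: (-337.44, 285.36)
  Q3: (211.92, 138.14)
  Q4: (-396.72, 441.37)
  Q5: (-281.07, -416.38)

Q1 at (22.70, 367.92):
  A: √((-217.26)² + (103.21)²) = √(47201.9076 + 10652.3041) = 240.53 m
  B: √((41.96)² + (161.60)²) = √(1760.6416 + 26114.5600) = 166.96 m
  C: √((25.52)² + (-371.56)²) = √(651.2704 + 138056.8336) = 372.44 m
  D: √((455.46)² + (-585.32)²) = √(207443.8116 + 342599.5024) = 741.65 m
  E: √((-148.58)² + (-344.49)²) = √(22076.0164 + 118673.3601) = 375.17 m
  → nearest: B (166.96 m)
Q2 at (-337.44, 285.36):
  A: √((142.88)² + (185.77)²) = √(20414.6944 + 34510.4929) = 234.36 m
  B: √((402.10)² + (244.16)²) = √(161684.4100 + 59614.1056) = 470.42 m
  C: √((385.66)² + (-289.00)²) = √(148733.6356 + 83521.0000) = 481.93 m
  D: √((815.60)² + (-502.76)²) = √(665203.3600 + 252767.6176) = 958.11 m
  E: √((211.56)² + (-261.93)²) = √(44757.6336 + 68607.3249) = 336.70 m
  → nearest: A (234.36 m)
Q3 at (211.92, 138.14):
  A: √((-406.48)² + (332.99)²) = √(165225.9904 + 110882.3401) = 525.46 m
  B: √((-147.26)² + (391.38)²) = √(21685.5076 + 153178.3044) = 418.17 m
  C: √((-163.70)² + (-141.78)²) = √(26797.6900 + 20101.5684) = 216.56 m
  D: √((266.24)² + (-355.54)²) = √(70883.7376 + 126408.6916) = 444.18 m
  E: √((-337.80)² + (-114.71)²) = √(114108.8400 + 13158.3841) = 356.75 m
  → nearest: C (216.56 m)
Q4 at (-396.72, 441.37):
  A: √((202.16)² + (29.76)²) = √(40868.6656 + 885.6576) = 204.34 m
  B: √((461.38)² + (88.15)²) = √(212871.5044 + 7770.4225) = 469.73 m
  C: √((444.94)² + (-445.01)²) = √(197971.6036 + 198033.9001) = 629.29 m
  D: √((874.88)² + (-658.77)²) = √(765415.0144 + 433977.9129) = 1095.17 m
  E: √((270.84)² + (-417.94)²) = √(73354.3056 + 174673.8436) = 498.02 m
  → nearest: A (204.34 m)
Q5 at (-281.07, -416.38):
  A: √((86.51)² + (887.51)²) = √(7483.9801 + 787674.0001) = 891.72 m
  B: √((345.73)² + (945.90)²) = √(119529.2329 + 894726.8100) = 1007.10 m
  C: √((329.29)² + (412.74)²) = √(108431.9041 + 170354.3076) = 528.00 m
  D: √((759.23)² + (198.98)²) = √(576430.1929 + 39593.0404) = 784.87 m
  E: √((155.19)² + (439.81)²) = √(24083.9361 + 193432.8361) = 466.39 m
  → nearest: E (466.39 m)

Q1→B; Q2→A; Q3→C; Q4→A; Q5→E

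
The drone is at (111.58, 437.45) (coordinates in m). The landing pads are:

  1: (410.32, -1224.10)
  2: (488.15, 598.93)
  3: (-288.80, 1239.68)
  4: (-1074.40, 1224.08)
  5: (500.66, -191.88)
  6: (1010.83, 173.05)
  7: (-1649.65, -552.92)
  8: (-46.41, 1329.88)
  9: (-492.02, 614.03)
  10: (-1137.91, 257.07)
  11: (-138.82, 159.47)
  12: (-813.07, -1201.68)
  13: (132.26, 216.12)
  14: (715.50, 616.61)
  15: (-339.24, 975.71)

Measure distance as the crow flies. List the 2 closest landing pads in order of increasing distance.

Distances from (111.58, 437.45):
1: √((298.74)² + (-1661.55)²) = √(89245.5876 + 2760748.4025) = 1688.19 m
2: √((376.57)² + (161.48)²) = √(141804.9649 + 26075.7904) = 409.73 m
3: √((-400.38)² + (802.23)²) = √(160304.1444 + 643572.9729) = 896.59 m
4: √((-1185.98)² + (786.63)²) = √(1406548.5604 + 618786.7569) = 1423.14 m
5: √((389.08)² + (-629.33)²) = √(151383.2464 + 396056.2489) = 739.89 m
6: √((899.25)² + (-264.40)²) = √(808650.5625 + 69907.3600) = 937.31 m
7: √((-1761.23)² + (-990.37)²) = √(3101931.1129 + 980832.7369) = 2020.59 m
8: √((-157.99)² + (892.43)²) = √(24960.8401 + 796431.3049) = 906.31 m
9: √((-603.60)² + (176.58)²) = √(364332.9600 + 31180.4964) = 628.90 m
10: √((-1249.49)² + (-180.38)²) = √(1561225.2601 + 32536.9444) = 1262.44 m
11: √((-250.40)² + (-277.98)²) = √(62700.1600 + 77272.8804) = 374.13 m
12: √((-924.65)² + (-1639.13)²) = √(854977.6225 + 2686747.1569) = 1881.95 m
13: √((20.68)² + (-221.33)²) = √(427.6624 + 48986.9689) = 222.29 m
14: √((603.92)² + (179.16)²) = √(364719.3664 + 32098.3056) = 629.93 m
15: √((-450.82)² + (538.26)²) = √(203238.6724 + 289723.8276) = 702.11 m
Sorted: 13 (222.29 m) < 11 (374.13 m) < 2 (409.73 m) < 9 (628.90 m) < …

13, 11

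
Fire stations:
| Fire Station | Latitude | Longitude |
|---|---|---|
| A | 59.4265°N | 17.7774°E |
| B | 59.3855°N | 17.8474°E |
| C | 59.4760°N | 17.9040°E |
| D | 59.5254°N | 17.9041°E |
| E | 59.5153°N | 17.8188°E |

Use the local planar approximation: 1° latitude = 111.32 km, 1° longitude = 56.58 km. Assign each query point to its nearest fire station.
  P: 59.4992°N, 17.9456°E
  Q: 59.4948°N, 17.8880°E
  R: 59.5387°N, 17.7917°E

P→C; Q→C; R→E

P at 59.4992°N, 17.9456°E:
  A: 12.4926 km
  B: 13.8229 km
  C: 3.4943 km
  D: 3.7443 km
  E: 7.3948 km
  → nearest: C (3.4943 km)
Q at 59.4948°N, 17.8880°E:
  A: 9.8472 km
  B: 12.3822 km
  C: 2.2802 km
  D: 3.5261 km
  E: 4.5318 km
  → nearest: C (2.2802 km)
R at 59.5387°N, 17.7917°E:
  A: 12.5163 km
  B: 17.3430 km
  C: 9.4387 km
  D: 6.5297 km
  E: 3.0227 km
  → nearest: E (3.0227 km)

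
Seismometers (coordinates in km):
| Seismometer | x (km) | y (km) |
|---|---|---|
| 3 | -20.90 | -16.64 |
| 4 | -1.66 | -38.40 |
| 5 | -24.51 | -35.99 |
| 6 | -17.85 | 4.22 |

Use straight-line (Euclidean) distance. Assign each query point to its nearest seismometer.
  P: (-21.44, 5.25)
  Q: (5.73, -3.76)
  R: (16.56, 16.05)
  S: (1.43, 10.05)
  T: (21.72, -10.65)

P→6; Q→6; R→6; S→6; T→4

P at (-21.44, 5.25):
  3: √((0.54)² + (-21.89)²) = √(0.2916 + 479.1721) = 21.90 km
  4: √((19.78)² + (-43.65)²) = √(391.2484 + 1905.3225) = 47.92 km
  5: √((-3.07)² + (-41.24)²) = √(9.4249 + 1700.7376) = 41.35 km
  6: √((3.59)² + (-1.03)²) = √(12.8881 + 1.0609) = 3.73 km
  → nearest: 6 (3.73 km)
Q at (5.73, -3.76):
  3: √((-26.63)² + (-12.88)²) = √(709.1569 + 165.8944) = 29.58 km
  4: √((-7.39)² + (-34.64)²) = √(54.6121 + 1199.9296) = 35.42 km
  5: √((-30.24)² + (-32.23)²) = √(914.4576 + 1038.7729) = 44.20 km
  6: √((-23.58)² + (7.98)²) = √(556.0164 + 63.6804) = 24.89 km
  → nearest: 6 (24.89 km)
R at (16.56, 16.05):
  3: √((-37.46)² + (-32.69)²) = √(1403.2516 + 1068.6361) = 49.72 km
  4: √((-18.22)² + (-54.45)²) = √(331.9684 + 2964.8025) = 57.42 km
  5: √((-41.07)² + (-52.04)²) = √(1686.7449 + 2708.1616) = 66.29 km
  6: √((-34.41)² + (-11.83)²) = √(1184.0481 + 139.9489) = 36.39 km
  → nearest: 6 (36.39 km)
S at (1.43, 10.05):
  3: √((-22.33)² + (-26.69)²) = √(498.6289 + 712.3561) = 34.80 km
  4: √((-3.09)² + (-48.45)²) = √(9.5481 + 2347.4025) = 48.55 km
  5: √((-25.94)² + (-46.04)²) = √(672.8836 + 2119.6816) = 52.84 km
  6: √((-19.28)² + (-5.83)²) = √(371.7184 + 33.9889) = 20.14 km
  → nearest: 6 (20.14 km)
T at (21.72, -10.65):
  3: √((-42.62)² + (-5.99)²) = √(1816.4644 + 35.8801) = 43.04 km
  4: √((-23.38)² + (-27.75)²) = √(546.6244 + 770.0625) = 36.29 km
  5: √((-46.23)² + (-25.34)²) = √(2137.2129 + 642.1156) = 52.72 km
  6: √((-39.57)² + (14.87)²) = √(1565.7849 + 221.1169) = 42.27 km
  → nearest: 4 (36.29 km)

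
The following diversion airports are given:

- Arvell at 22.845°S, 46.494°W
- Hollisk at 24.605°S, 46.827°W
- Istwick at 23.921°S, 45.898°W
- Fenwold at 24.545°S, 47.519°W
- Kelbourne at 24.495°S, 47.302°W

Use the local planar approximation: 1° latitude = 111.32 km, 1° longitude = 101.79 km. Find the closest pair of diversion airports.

Pairwise distances:
Fenwold–Kelbourne: 22.779 km
Hollisk–Kelbourne: 49.877 km
Hollisk–Fenwold: 70.755 km
Hollisk–Istwick: 121.408 km
Arvell–Istwick: 134.268 km
Istwick–Kelbourne: 156.547 km
Istwick–Fenwold: 179.027 km
Arvell–Hollisk: 198.834 km
Arvell–Kelbourne: 201.251 km
Arvell–Fenwold: 216.100 km
Closest pair: Fenwold–Kelbourne at 22.779 km.

Fenwold and Kelbourne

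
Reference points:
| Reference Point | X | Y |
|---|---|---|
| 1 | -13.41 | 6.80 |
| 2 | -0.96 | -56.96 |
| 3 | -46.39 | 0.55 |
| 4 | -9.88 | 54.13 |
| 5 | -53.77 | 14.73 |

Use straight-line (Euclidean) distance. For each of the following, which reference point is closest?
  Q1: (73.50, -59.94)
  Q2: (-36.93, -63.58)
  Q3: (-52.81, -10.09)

Q1 at (73.50, -59.94):
  1: √((-86.91)² + (66.74)²) = √(7553.3481 + 4454.2276) = 109.58
  2: √((-74.46)² + (2.98)²) = √(5544.2916 + 8.8804) = 74.52
  3: √((-119.89)² + (60.49)²) = √(14373.6121 + 3659.0401) = 134.29
  4: √((-83.38)² + (114.07)²) = √(6952.2244 + 13011.9649) = 141.29
  5: √((-127.27)² + (74.67)²) = √(16197.6529 + 5575.6089) = 147.56
  → nearest: 2 (74.52)
Q2 at (-36.93, -63.58):
  1: √((23.52)² + (70.38)²) = √(553.1904 + 4953.3444) = 74.21
  2: √((35.97)² + (6.62)²) = √(1293.8409 + 43.8244) = 36.57
  3: √((-9.46)² + (64.13)²) = √(89.4916 + 4112.6569) = 64.82
  4: √((27.05)² + (117.71)²) = √(731.7025 + 13855.6441) = 120.78
  5: √((-16.84)² + (78.31)²) = √(283.5856 + 6132.4561) = 80.10
  → nearest: 2 (36.57)
Q3 at (-52.81, -10.09):
  1: √((39.40)² + (16.89)²) = √(1552.3600 + 285.2721) = 42.87
  2: √((51.85)² + (-46.87)²) = √(2688.4225 + 2196.7969) = 69.89
  3: √((6.42)² + (10.64)²) = √(41.2164 + 113.2096) = 12.43
  4: √((42.93)² + (64.22)²) = √(1842.9849 + 4124.2084) = 77.25
  5: √((-0.96)² + (24.82)²) = √(0.9216 + 616.0324) = 24.84
  → nearest: 3 (12.43)

Q1→2; Q2→2; Q3→3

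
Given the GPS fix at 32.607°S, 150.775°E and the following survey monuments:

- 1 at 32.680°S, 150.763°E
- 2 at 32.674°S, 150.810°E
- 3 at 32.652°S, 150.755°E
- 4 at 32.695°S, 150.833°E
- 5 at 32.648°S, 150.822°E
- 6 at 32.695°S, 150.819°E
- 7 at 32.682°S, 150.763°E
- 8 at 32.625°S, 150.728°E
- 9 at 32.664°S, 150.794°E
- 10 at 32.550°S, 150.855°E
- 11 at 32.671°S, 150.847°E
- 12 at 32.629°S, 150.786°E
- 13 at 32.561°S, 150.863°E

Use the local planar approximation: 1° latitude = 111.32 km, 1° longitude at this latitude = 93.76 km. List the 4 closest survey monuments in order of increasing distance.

12, 8, 3, 5

Distances from 32.607°S, 150.775°E:
1: 8.204 km
2: 8.148 km
3: 5.349 km
4: 11.204 km
5: 6.344 km
6: 10.629 km
7: 8.424 km
8: 4.841 km
9: 6.591 km
10: 9.825 km
11: 9.815 km
12: 2.657 km
13: 9.711 km
Sorted: 12 (2.657 km) < 8 (4.841 km) < 3 (5.349 km) < 5 (6.344 km) < 9 (6.591 km) < 2 (8.148 km) < …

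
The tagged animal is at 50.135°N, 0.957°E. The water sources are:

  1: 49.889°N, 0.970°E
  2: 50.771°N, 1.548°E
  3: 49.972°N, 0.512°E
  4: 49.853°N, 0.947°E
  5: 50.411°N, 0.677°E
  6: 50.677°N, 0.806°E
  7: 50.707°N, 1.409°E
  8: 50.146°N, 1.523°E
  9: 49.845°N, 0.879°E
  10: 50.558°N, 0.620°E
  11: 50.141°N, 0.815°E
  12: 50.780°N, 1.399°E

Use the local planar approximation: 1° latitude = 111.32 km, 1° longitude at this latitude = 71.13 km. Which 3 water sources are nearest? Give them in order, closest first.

Distances from 50.135°N, 0.957°E:
1: 27.400 km
2: 82.339 km
3: 36.485 km
4: 31.400 km
5: 36.615 km
6: 61.284 km
7: 71.331 km
8: 40.278 km
9: 32.756 km
10: 52.839 km
11: 10.123 km
12: 78.383 km
Sorted: 11 (10.123 km) < 1 (27.400 km) < 4 (31.400 km) < 9 (32.756 km) < 3 (36.485 km) < …

11, 1, 4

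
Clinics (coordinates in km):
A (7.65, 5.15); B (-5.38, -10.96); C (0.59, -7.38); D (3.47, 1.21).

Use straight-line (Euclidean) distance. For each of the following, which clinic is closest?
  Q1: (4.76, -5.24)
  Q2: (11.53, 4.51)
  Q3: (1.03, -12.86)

Q1 at (4.76, -5.24):
  A: √((2.89)² + (10.39)²) = √(8.3521 + 107.9521) = 10.78 km
  B: √((-10.14)² + (-5.72)²) = √(102.8196 + 32.7184) = 11.64 km
  C: √((-4.17)² + (-2.14)²) = √(17.3889 + 4.5796) = 4.69 km
  D: √((-1.29)² + (6.45)²) = √(1.6641 + 41.6025) = 6.58 km
  → nearest: C (4.69 km)
Q2 at (11.53, 4.51):
  A: √((-3.88)² + (0.64)²) = √(15.0544 + 0.4096) = 3.93 km
  B: √((-16.91)² + (-15.47)²) = √(285.9481 + 239.3209) = 22.92 km
  C: √((-10.94)² + (-11.89)²) = √(119.6836 + 141.3721) = 16.16 km
  D: √((-8.06)² + (-3.30)²) = √(64.9636 + 10.8900) = 8.71 km
  → nearest: A (3.93 km)
Q3 at (1.03, -12.86):
  A: √((6.62)² + (18.01)²) = √(43.8244 + 324.3601) = 19.19 km
  B: √((-6.41)² + (1.90)²) = √(41.0881 + 3.6100) = 6.69 km
  C: √((-0.44)² + (5.48)²) = √(0.1936 + 30.0304) = 5.50 km
  D: √((2.44)² + (14.07)²) = √(5.9536 + 197.9649) = 14.28 km
  → nearest: C (5.50 km)

Q1→C; Q2→A; Q3→C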